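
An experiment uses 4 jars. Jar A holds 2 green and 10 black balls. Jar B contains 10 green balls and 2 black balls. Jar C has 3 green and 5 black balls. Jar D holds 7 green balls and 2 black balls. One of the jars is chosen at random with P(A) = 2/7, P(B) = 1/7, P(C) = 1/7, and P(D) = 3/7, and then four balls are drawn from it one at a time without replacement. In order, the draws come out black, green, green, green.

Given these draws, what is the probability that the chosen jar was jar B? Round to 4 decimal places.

0.2181

Under each hypothesis, the probability of the observed sequence is: P(data | jar A) = (10/12)(2/11)(1/10)(0/9) = 0; P(data | jar B) = (2/12)(10/11)(9/10)(8/9) = 0.12121; P(data | jar C) = (5/8)(3/7)(2/6)(1/5) = 0.017857; P(data | jar D) = (2/9)(7/8)(6/7)(5/6) = 0.13889.
The prior-weighted likelihoods are 2/7 · 0 = 0, 1/7 · 0.12121 = 0.017316, 1/7 · 0.017857 = 0.002551, 3/7 · 0.13889 = 0.059524; these sum to 0.079391.
By Bayes' rule, P(jar B | data) = (0.017316) / (0.079391) = 0.21811.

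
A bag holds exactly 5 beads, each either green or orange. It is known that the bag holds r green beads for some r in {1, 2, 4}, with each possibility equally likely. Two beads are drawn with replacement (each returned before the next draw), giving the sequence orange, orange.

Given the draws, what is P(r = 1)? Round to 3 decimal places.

For each hypothesis, P(data | H) works out to: P(data | r = 1) = (4/5)(4/5) = 16/25; P(data | r = 2) = (3/5)(3/5) = 9/25; P(data | r = 4) = (1/5)(1/5) = 1/25.
Weighting by the prior gives 1/3 · 16/25 = 16/75, 1/3 · 9/25 = 3/25, 1/3 · 1/25 = 1/75; these sum to 26/75.
Therefore the posterior P(r = 1 | data) = (16/75) / (26/75) = 8/13.

0.615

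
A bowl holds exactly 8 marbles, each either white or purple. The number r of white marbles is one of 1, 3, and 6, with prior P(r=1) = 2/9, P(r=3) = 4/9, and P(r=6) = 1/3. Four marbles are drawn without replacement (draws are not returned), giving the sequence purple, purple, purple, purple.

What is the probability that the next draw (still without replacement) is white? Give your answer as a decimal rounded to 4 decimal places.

0.3611

Compute the likelihood of the observed sequence for each case: P(data | r = 1) = (7/8)(6/7)(5/6)(4/5) = 1/2; P(data | r = 3) = (5/8)(4/7)(3/6)(2/5) = 1/14; P(data | r = 6) = (2/8)(1/7)(0/6) = 0.
The prior-weighted likelihoods are 2/9 · 1/2 = 1/9, 4/9 · 1/14 = 2/63, 1/3 · 0 = 0; with total 1/7.
The posterior is then P(r = 1 | data) = 7/9, P(r = 3 | data) = 2/9, P(r = 6 | data) = 0.
So P(white next | data) = Σ P(white next | H) P(H | data) = (1/4)(7/9) + (3/4)(2/9) = 13/36.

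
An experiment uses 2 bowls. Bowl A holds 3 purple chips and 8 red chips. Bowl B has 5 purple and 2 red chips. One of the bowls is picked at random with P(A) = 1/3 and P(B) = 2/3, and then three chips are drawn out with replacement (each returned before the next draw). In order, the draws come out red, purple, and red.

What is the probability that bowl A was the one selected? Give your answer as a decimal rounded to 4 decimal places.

0.5530

The likelihood of the observed sequence under each hypothesis: P(data | bowl A) = (8/11)(3/11)(8/11) = 0.14425; P(data | bowl B) = (2/7)(5/7)(2/7) = 0.058309.
Multiplying each by its prior: 1/3 · 0.14425 = 0.048084, 2/3 · 0.058309 = 0.038873; with total 0.086957.
So P(bowl A | data) = (0.048084) / (0.086957) = 0.55297.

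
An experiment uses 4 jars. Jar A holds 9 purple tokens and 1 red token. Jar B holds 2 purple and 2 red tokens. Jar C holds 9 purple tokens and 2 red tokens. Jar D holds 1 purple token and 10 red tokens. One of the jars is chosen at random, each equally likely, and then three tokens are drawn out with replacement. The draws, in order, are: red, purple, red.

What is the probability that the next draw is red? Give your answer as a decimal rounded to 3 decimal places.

0.578

Under each hypothesis, the probability of the observed sequence is: P(data | jar A) = (1/10)(9/10)(1/10) = 0.009; P(data | jar B) = (2/4)(2/4)(2/4) = 0.125; P(data | jar C) = (2/11)(9/11)(2/11) = 0.027047; P(data | jar D) = (10/11)(1/11)(10/11) = 0.075131.
Weighting by the prior gives 1/4 · 0.009 = 0.00225, 1/4 · 0.125 = 0.03125, 1/4 · 0.027047 = 0.0067618, 1/4 · 0.075131 = 0.018783; with total 0.059045.
The posterior is then P(jar A | data) = 0.038107, P(jar B | data) = 0.52926, P(jar C | data) = 0.11452, P(jar D | data) = 0.31811.
The predictive probability is P(red next | data) = (1/10)(0.038107) + (1/2)(0.52926) + (2/11)(0.11452) + (10/11)(0.31811) = 0.57846.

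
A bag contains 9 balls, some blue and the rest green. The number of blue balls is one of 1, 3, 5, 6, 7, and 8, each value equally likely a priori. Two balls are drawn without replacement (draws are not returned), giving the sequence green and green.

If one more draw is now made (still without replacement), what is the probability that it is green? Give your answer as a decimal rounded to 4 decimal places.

Under each hypothesis, the probability of the observed sequence is: P(data | r = 1) = (8/9)(7/8) = 7/9; P(data | r = 3) = (6/9)(5/8) = 5/12; P(data | r = 5) = (4/9)(3/8) = 1/6; P(data | r = 6) = (3/9)(2/8) = 1/12; P(data | r = 7) = (2/9)(1/8) = 1/36; P(data | r = 8) = (1/9)(0/8) = 0.
Weighting by the prior gives 1/6 · 7/9 = 7/54, 1/6 · 5/12 = 5/72, 1/6 · 1/6 = 1/36, 1/6 · 1/12 = 1/72, 1/6 · 1/36 = 1/216, 1/6 · 0 = 0; these sum to 53/216.
Dividing through by the total gives posterior P(r = 1 | data) = 28/53, P(r = 3 | data) = 15/53, P(r = 5 | data) = 6/53, P(r = 6 | data) = 3/53, P(r = 7 | data) = 1/53, P(r = 8 | data) = 0.
Averaging over the posterior, P(green next | data) = (6/7)(28/53) + (4/7)(15/53) + (2/7)(6/53) + (1/7)(3/53) + (0)(1/53) = 243/371.

0.6550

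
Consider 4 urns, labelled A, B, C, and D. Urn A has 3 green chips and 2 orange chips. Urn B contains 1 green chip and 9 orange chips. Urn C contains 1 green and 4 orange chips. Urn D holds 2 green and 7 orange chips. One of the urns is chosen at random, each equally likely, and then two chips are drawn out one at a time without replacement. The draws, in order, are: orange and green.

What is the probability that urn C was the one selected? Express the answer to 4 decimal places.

0.2517

The likelihood of the observed sequence under each hypothesis: P(data | urn A) = (2/5)(3/4) = 3/10; P(data | urn B) = (9/10)(1/9) = 1/10; P(data | urn C) = (4/5)(1/4) = 1/5; P(data | urn D) = (7/9)(2/8) = 7/36.
Weighting by the prior gives 1/4 · 3/10 = 3/40, 1/4 · 1/10 = 1/40, 1/4 · 1/5 = 1/20, 1/4 · 7/36 = 7/144; summing to 143/720.
Therefore the posterior P(urn C | data) = (1/20) / (143/720) = 36/143.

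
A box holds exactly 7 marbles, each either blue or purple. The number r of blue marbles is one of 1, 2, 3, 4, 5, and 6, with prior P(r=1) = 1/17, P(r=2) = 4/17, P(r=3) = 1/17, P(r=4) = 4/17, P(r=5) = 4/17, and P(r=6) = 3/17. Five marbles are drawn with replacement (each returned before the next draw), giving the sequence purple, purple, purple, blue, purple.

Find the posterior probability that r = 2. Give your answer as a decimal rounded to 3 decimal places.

0.575

Under each hypothesis, the probability of the observed sequence is: P(data | r = 1) = (6/7)(6/7)(6/7)(1/7)(6/7) = 0.077111; P(data | r = 2) = (5/7)(5/7)(5/7)(2/7)(5/7) = 0.074374; P(data | r = 3) = (4/7)(4/7)(4/7)(3/7)(4/7) = 0.045695; P(data | r = 4) = (3/7)(3/7)(3/7)(4/7)(3/7) = 0.019278; P(data | r = 5) = (2/7)(2/7)(2/7)(5/7)(2/7) = 0.0047599; P(data | r = 6) = (1/7)(1/7)(1/7)(6/7)(1/7) = 0.00035699.
Multiplying each by its prior: 1/17 · 0.077111 = 0.0045359, 4/17 · 0.074374 = 0.0175, 1/17 · 0.045695 = 0.002688, 4/17 · 0.019278 = 0.0045359, 4/17 · 0.0047599 = 0.00112, 3/17 · 0.00035699 = 6.2999e-05; these sum to 0.030442.
Therefore the posterior P(r = 2 | data) = (0.0175) / (0.030442) = 0.57484.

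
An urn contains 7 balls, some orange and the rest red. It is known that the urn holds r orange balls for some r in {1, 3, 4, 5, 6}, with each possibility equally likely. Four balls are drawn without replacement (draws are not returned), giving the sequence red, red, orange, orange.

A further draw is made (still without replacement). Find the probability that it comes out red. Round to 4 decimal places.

Under each hypothesis, the probability of the observed sequence is: P(data | r = 1) = (6/7)(5/6)(1/5)(0/4) = 0; P(data | r = 3) = (4/7)(3/6)(3/5)(2/4) = 3/35; P(data | r = 4) = (3/7)(2/6)(4/5)(3/4) = 3/35; P(data | r = 5) = (2/7)(1/6)(5/5)(4/4) = 1/21; P(data | r = 6) = (1/7)(0/6) = 0.
Multiplying each by its prior: 1/5 · 0 = 0, 1/5 · 3/35 = 3/175, 1/5 · 3/35 = 3/175, 1/5 · 1/21 = 1/105, 1/5 · 0 = 0; these sum to 23/525.
Normalising, the posterior is P(r = 1 | data) = 0, P(r = 3 | data) = 9/23, P(r = 4 | data) = 9/23, P(r = 5 | data) = 5/23, P(r = 6 | data) = 0.
So P(red next | data) = Σ P(red next | H) P(H | data) = (2/3)(9/23) + (1/3)(9/23) + (0)(5/23) = 9/23.

0.3913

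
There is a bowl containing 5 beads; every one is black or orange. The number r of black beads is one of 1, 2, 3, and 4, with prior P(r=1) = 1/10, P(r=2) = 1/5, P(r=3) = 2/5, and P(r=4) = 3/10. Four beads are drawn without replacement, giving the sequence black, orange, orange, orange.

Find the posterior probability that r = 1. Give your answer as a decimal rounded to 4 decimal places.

The likelihood of the observed sequence under each hypothesis: P(data | r = 1) = (1/5)(4/4)(3/3)(2/2) = 1/5; P(data | r = 2) = (2/5)(3/4)(2/3)(1/2) = 1/10; P(data | r = 3) = (3/5)(2/4)(1/3)(0/2) = 0; P(data | r = 4) = (4/5)(1/4)(0/3) = 0.
Weighting by the prior gives 1/10 · 1/5 = 1/50, 1/5 · 1/10 = 1/50, 2/5 · 0 = 0, 3/10 · 0 = 0; with total 1/25.
Therefore the posterior P(r = 1 | data) = (1/50) / (1/25) = 1/2.

0.5000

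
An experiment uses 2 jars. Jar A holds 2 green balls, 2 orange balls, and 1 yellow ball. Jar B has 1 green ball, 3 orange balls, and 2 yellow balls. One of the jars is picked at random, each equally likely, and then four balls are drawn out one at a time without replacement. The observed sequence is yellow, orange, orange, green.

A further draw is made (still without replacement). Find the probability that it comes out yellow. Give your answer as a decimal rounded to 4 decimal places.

0.2500

For each hypothesis, P(data | H) works out to: P(data | jar A) = (1/5)(2/4)(1/3)(2/2) = 1/30; P(data | jar B) = (2/6)(3/5)(2/4)(1/3) = 1/30.
The prior-weighted likelihoods are 1/2 · 1/30 = 1/60, 1/2 · 1/30 = 1/60; with total 1/30.
The posterior is then P(jar A | data) = 1/2, P(jar B | data) = 1/2.
So P(yellow next | data) = Σ P(yellow next | H) P(H | data) = (0)(1/2) + (1/2)(1/2) = 1/4.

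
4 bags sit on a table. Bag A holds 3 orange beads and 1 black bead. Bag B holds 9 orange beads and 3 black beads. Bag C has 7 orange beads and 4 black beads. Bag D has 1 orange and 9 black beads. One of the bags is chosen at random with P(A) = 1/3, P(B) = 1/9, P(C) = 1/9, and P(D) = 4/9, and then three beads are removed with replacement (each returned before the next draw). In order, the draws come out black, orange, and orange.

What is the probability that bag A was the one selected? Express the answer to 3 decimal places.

0.566

Under each hypothesis, the probability of the observed sequence is: P(data | bag A) = (1/4)(3/4)(3/4) = 0.14062; P(data | bag B) = (3/12)(9/12)(9/12) = 0.14062; P(data | bag C) = (4/11)(7/11)(7/11) = 0.14726; P(data | bag D) = (9/10)(1/10)(1/10) = 0.009.
Weighting by the prior gives 1/3 · 0.14062 = 0.046875, 1/9 · 0.14062 = 0.015625, 1/9 · 0.14726 = 0.016362, 4/9 · 0.009 = 0.004; summing to 0.082862.
By Bayes' rule, P(bag A | data) = (0.046875) / (0.082862) = 0.5657.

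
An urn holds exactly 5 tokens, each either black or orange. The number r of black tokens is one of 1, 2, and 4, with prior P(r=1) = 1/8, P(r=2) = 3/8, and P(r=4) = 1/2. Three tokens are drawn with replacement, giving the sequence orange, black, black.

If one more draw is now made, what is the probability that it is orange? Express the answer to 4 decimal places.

Compute the likelihood of the observed sequence for each case: P(data | r = 1) = (4/5)(1/5)(1/5) = 4/125; P(data | r = 2) = (3/5)(2/5)(2/5) = 12/125; P(data | r = 4) = (1/5)(4/5)(4/5) = 16/125.
Multiplying each by its prior: 1/8 · 4/125 = 1/250, 3/8 · 12/125 = 9/250, 1/2 · 16/125 = 8/125; summing to 13/125.
Dividing through by the total gives posterior P(r = 1 | data) = 1/26, P(r = 2 | data) = 9/26, P(r = 4 | data) = 8/13.
So P(orange next | data) = Σ P(orange next | H) P(H | data) = (4/5)(1/26) + (3/5)(9/26) + (1/5)(8/13) = 47/130.

0.3615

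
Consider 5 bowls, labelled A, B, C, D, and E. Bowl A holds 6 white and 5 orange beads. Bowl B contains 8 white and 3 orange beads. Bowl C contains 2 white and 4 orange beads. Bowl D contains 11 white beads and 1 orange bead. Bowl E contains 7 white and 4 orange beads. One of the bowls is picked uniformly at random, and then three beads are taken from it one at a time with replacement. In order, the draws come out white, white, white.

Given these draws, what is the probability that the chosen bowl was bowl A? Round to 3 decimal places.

The likelihood of the observed sequence under each hypothesis: P(data | bowl A) = (6/11)(6/11)(6/11) = 0.16228; P(data | bowl B) = (8/11)(8/11)(8/11) = 0.38467; P(data | bowl C) = (2/6)(2/6)(2/6) = 0.037037; P(data | bowl D) = (11/12)(11/12)(11/12) = 0.77025; P(data | bowl E) = (7/11)(7/11)(7/11) = 0.2577.
The prior-weighted likelihoods are 1/5 · 0.16228 = 0.032457, 1/5 · 0.38467 = 0.076935, 1/5 · 0.037037 = 0.0074074, 1/5 · 0.77025 = 0.15405, 1/5 · 0.2577 = 0.05154; these sum to 0.32239.
So P(bowl A | data) = (0.032457) / (0.32239) = 0.10068.

0.101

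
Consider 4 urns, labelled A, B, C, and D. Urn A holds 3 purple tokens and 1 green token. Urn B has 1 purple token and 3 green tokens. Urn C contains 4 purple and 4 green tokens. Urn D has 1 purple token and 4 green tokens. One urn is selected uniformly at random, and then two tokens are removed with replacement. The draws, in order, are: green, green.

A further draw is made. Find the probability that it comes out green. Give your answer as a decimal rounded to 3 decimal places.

Compute the likelihood of the observed sequence for each case: P(data | urn A) = (1/4)(1/4) = 1/16; P(data | urn B) = (3/4)(3/4) = 9/16; P(data | urn C) = (4/8)(4/8) = 1/4; P(data | urn D) = (4/5)(4/5) = 16/25.
Weighting by the prior gives 1/4 · 1/16 = 1/64, 1/4 · 9/16 = 9/64, 1/4 · 1/4 = 1/16, 1/4 · 16/25 = 4/25; summing to 303/800.
Normalising, the posterior is P(urn A | data) = 0.041254, P(urn B | data) = 0.37129, P(urn C | data) = 0.16502, P(urn D | data) = 0.42244.
So P(green next | data) = Σ P(green next | H) P(H | data) = (1/4)(0.041254) + (3/4)(0.37129) + (1/2)(0.16502) + (4/5)(0.42244) = 0.70924.

0.709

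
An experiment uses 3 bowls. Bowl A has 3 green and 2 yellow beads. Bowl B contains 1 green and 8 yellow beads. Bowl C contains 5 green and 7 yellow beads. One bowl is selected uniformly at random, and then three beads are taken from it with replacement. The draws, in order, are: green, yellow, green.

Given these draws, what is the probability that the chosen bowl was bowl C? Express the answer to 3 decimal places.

The likelihood of the observed sequence under each hypothesis: P(data | bowl A) = (3/5)(2/5)(3/5) = 0.144; P(data | bowl B) = (1/9)(8/9)(1/9) = 0.010974; P(data | bowl C) = (5/12)(7/12)(5/12) = 0.10127.
Multiplying each by its prior: 1/3 · 0.144 = 0.048, 1/3 · 0.010974 = 0.003658, 1/3 · 0.10127 = 0.033758; summing to 0.085416.
By Bayes' rule, P(bowl C | data) = (0.033758) / (0.085416) = 0.39522.

0.395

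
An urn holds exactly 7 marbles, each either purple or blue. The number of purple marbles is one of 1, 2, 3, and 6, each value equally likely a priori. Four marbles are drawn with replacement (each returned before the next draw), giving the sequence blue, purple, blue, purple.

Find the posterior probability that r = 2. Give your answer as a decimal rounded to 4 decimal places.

The likelihood of the observed sequence under each hypothesis: P(data | r = 1) = (6/7)(1/7)(6/7)(1/7) = 0.014994; P(data | r = 2) = (5/7)(2/7)(5/7)(2/7) = 0.041649; P(data | r = 3) = (4/7)(3/7)(4/7)(3/7) = 0.059975; P(data | r = 6) = (1/7)(6/7)(1/7)(6/7) = 0.014994.
Weighting by the prior gives 1/4 · 0.014994 = 0.0037484, 1/4 · 0.041649 = 0.010412, 1/4 · 0.059975 = 0.014994, 1/4 · 0.014994 = 0.0037484; these sum to 0.032903.
By Bayes' rule, P(r = 2 | data) = (0.010412) / (0.032903) = 0.31646.

0.3165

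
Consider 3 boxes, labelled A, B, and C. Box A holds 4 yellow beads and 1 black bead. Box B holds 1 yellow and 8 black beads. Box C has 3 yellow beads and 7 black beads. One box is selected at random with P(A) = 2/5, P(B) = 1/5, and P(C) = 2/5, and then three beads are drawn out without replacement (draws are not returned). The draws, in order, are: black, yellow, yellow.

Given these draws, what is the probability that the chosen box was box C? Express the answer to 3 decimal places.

The likelihood of the observed sequence under each hypothesis: P(data | box A) = (1/5)(4/4)(3/3) = 1/5; P(data | box B) = (8/9)(1/8)(0/7) = 0; P(data | box C) = (7/10)(3/9)(2/8) = 7/120.
The prior-weighted likelihoods are 2/5 · 1/5 = 2/25, 1/5 · 0 = 0, 2/5 · 7/120 = 7/300; summing to 31/300.
By Bayes' rule, P(box C | data) = (7/300) / (31/300) = 7/31.

0.226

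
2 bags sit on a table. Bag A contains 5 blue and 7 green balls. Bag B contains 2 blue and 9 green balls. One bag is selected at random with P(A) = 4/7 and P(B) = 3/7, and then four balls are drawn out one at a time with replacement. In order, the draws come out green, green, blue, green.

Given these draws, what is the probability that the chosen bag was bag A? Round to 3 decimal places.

0.525

Compute the likelihood of the observed sequence for each case: P(data | bag A) = (7/12)(7/12)(5/12)(7/12) = 0.082706; P(data | bag B) = (9/11)(9/11)(2/11)(9/11) = 0.099583.
The prior-weighted likelihoods are 4/7 · 0.082706 = 0.047261, 3/7 · 0.099583 = 0.042679; summing to 0.089939.
By Bayes' rule, P(bag A | data) = (0.047261) / (0.089939) = 0.52547.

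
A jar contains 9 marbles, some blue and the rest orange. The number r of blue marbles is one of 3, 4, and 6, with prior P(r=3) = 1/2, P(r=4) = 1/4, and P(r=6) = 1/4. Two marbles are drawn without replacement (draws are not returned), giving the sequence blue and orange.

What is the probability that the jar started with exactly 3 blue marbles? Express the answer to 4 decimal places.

0.4865

Under each hypothesis, the probability of the observed sequence is: P(data | r = 3) = (3/9)(6/8) = 1/4; P(data | r = 4) = (4/9)(5/8) = 5/18; P(data | r = 6) = (6/9)(3/8) = 1/4.
Multiplying each by its prior: 1/2 · 1/4 = 1/8, 1/4 · 5/18 = 5/72, 1/4 · 1/4 = 1/16; summing to 37/144.
By Bayes' rule, P(r = 3 | data) = (1/8) / (37/144) = 18/37.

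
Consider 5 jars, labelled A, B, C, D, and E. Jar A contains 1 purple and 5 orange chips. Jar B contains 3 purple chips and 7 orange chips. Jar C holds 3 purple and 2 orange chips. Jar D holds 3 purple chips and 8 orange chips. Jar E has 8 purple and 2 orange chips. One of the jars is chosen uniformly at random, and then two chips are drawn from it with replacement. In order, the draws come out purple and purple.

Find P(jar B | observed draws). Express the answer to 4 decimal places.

The likelihood of the observed sequence under each hypothesis: P(data | jar A) = (1/6)(1/6) = 0.027778; P(data | jar B) = (3/10)(3/10) = 0.09; P(data | jar C) = (3/5)(3/5) = 0.36; P(data | jar D) = (3/11)(3/11) = 0.07438; P(data | jar E) = (8/10)(8/10) = 0.64.
The prior-weighted likelihoods are 1/5 · 0.027778 = 0.0055556, 1/5 · 0.09 = 0.018, 1/5 · 0.36 = 0.072, 1/5 · 0.07438 = 0.014876, 1/5 · 0.64 = 0.128; summing to 0.23843.
Hence P(jar B | data) = (0.018) / (0.23843) = 0.075493.

0.0755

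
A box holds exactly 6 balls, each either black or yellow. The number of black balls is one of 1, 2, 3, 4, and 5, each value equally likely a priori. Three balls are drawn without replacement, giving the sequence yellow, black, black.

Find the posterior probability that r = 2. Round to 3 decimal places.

Compute the likelihood of the observed sequence for each case: P(data | r = 1) = (5/6)(1/5)(0/4) = 0; P(data | r = 2) = (4/6)(2/5)(1/4) = 1/15; P(data | r = 3) = (3/6)(3/5)(2/4) = 3/20; P(data | r = 4) = (2/6)(4/5)(3/4) = 1/5; P(data | r = 5) = (1/6)(5/5)(4/4) = 1/6.
Weighting by the prior gives 1/5 · 0 = 0, 1/5 · 1/15 = 1/75, 1/5 · 3/20 = 3/100, 1/5 · 1/5 = 1/25, 1/5 · 1/6 = 1/30; summing to 7/60.
Hence P(r = 2 | data) = (1/75) / (7/60) = 4/35.

0.114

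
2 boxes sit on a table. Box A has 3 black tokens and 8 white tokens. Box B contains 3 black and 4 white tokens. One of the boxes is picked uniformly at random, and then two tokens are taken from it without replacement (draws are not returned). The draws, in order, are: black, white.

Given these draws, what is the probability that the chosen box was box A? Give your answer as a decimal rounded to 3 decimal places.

The likelihood of the observed sequence under each hypothesis: P(data | box A) = (3/11)(8/10) = 12/55; P(data | box B) = (3/7)(4/6) = 2/7.
Multiplying each by its prior: 1/2 · 12/55 = 6/55, 1/2 · 2/7 = 1/7; with total 97/385.
Therefore the posterior P(box A | data) = (6/55) / (97/385) = 42/97.

0.433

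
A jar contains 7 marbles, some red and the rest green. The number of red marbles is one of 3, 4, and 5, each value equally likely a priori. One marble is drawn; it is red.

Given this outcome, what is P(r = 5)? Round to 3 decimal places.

Compute the likelihood of this draw for each case: P(data | r = 3) = (3/7) = 3/7; P(data | r = 4) = (4/7) = 4/7; P(data | r = 5) = (5/7) = 5/7.
The prior-weighted likelihoods are 1/3 · 3/7 = 1/7, 1/3 · 4/7 = 4/21, 1/3 · 5/7 = 5/21; summing to 4/7.
So P(r = 5 | data) = (5/21) / (4/7) = 5/12.

0.417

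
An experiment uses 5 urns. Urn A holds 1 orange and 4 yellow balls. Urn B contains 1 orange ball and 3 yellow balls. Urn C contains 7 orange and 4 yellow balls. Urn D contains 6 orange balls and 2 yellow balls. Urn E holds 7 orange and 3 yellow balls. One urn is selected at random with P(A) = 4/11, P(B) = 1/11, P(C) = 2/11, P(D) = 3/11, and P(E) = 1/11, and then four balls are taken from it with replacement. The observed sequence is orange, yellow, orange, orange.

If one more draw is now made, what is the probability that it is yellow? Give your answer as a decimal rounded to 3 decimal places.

0.322

Compute the likelihood of the observed sequence for each case: P(data | urn A) = (1/5)(4/5)(1/5)(1/5) = 0.0064; P(data | urn B) = (1/4)(3/4)(1/4)(1/4) = 0.011719; P(data | urn C) = (7/11)(4/11)(7/11)(7/11) = 0.093709; P(data | urn D) = (6/8)(2/8)(6/8)(6/8) = 0.10547; P(data | urn E) = (7/10)(3/10)(7/10)(7/10) = 0.1029.
The prior-weighted likelihoods are 4/11 · 0.0064 = 0.0023273, 1/11 · 0.011719 = 0.0010653, 2/11 · 0.093709 = 0.017038, 3/11 · 0.10547 = 0.028764, 1/11 · 0.1029 = 0.0093545; summing to 0.058549.
The posterior is then P(urn A | data) = 0.039749, P(urn B | data) = 0.018196, P(urn C | data) = 0.291, P(urn D | data) = 0.49128, P(urn E | data) = 0.15977.
The predictive probability is P(yellow next | data) = (4/5)(0.039749) + (3/4)(0.018196) + (4/11)(0.291) + (1/4)(0.49128) + (3/10)(0.15977) = 0.32202.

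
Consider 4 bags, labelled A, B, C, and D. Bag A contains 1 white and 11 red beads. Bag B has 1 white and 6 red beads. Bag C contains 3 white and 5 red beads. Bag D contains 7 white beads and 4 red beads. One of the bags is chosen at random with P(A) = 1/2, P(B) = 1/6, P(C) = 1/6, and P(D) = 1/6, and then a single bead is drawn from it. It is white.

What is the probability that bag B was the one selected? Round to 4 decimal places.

0.1017

Under each hypothesis, the probability of this draw is: P(data | bag A) = (1/12) = 0.083333; P(data | bag B) = (1/7) = 0.14286; P(data | bag C) = (3/8) = 0.375; P(data | bag D) = (7/11) = 0.63636.
The prior-weighted likelihoods are 1/2 · 0.083333 = 0.041667, 1/6 · 0.14286 = 0.02381, 1/6 · 0.375 = 0.0625, 1/6 · 0.63636 = 0.10606; with total 0.23404.
By Bayes' rule, P(bag B | data) = (0.02381) / (0.23404) = 0.10173.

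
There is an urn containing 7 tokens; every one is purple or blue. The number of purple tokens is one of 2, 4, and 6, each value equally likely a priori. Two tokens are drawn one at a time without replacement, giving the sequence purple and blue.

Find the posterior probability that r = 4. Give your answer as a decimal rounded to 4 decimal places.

0.4286

Under each hypothesis, the probability of the observed sequence is: P(data | r = 2) = (2/7)(5/6) = 5/21; P(data | r = 4) = (4/7)(3/6) = 2/7; P(data | r = 6) = (6/7)(1/6) = 1/7.
Weighting by the prior gives 1/3 · 5/21 = 5/63, 1/3 · 2/7 = 2/21, 1/3 · 1/7 = 1/21; summing to 2/9.
Hence P(r = 4 | data) = (2/21) / (2/9) = 3/7.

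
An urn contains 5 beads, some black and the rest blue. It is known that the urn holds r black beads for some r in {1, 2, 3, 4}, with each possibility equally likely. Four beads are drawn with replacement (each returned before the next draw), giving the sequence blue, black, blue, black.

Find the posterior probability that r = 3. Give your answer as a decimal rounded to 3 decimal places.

0.346

Compute the likelihood of the observed sequence for each case: P(data | r = 1) = (4/5)(1/5)(4/5)(1/5) = 16/625; P(data | r = 2) = (3/5)(2/5)(3/5)(2/5) = 36/625; P(data | r = 3) = (2/5)(3/5)(2/5)(3/5) = 36/625; P(data | r = 4) = (1/5)(4/5)(1/5)(4/5) = 16/625.
Multiplying each by its prior: 1/4 · 16/625 = 4/625, 1/4 · 36/625 = 9/625, 1/4 · 36/625 = 9/625, 1/4 · 16/625 = 4/625; with total 26/625.
By Bayes' rule, P(r = 3 | data) = (9/625) / (26/625) = 9/26.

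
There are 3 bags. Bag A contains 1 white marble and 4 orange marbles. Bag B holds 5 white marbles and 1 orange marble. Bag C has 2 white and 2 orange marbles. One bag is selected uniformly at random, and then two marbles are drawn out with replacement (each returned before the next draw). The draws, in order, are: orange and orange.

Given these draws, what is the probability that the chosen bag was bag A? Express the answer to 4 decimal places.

0.6973

Under each hypothesis, the probability of the observed sequence is: P(data | bag A) = (4/5)(4/5) = 0.64; P(data | bag B) = (1/6)(1/6) = 0.027778; P(data | bag C) = (2/4)(2/4) = 0.25.
Multiplying each by its prior: 1/3 · 0.64 = 0.21333, 1/3 · 0.027778 = 0.0092593, 1/3 · 0.25 = 0.083333; with total 0.30593.
Hence P(bag A | data) = (0.21333) / (0.30593) = 0.69734.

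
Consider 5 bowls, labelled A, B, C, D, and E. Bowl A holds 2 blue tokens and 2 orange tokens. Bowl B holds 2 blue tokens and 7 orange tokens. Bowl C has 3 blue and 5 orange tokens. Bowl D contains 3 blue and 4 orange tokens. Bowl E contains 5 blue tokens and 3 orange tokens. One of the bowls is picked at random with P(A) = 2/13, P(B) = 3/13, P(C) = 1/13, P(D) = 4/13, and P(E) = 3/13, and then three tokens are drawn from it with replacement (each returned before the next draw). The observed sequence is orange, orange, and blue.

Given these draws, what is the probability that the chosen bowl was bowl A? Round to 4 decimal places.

0.1540

Compute the likelihood of the observed sequence for each case: P(data | bowl A) = (2/4)(2/4)(2/4) = 0.125; P(data | bowl B) = (7/9)(7/9)(2/9) = 0.13443; P(data | bowl C) = (5/8)(5/8)(3/8) = 0.14648; P(data | bowl D) = (4/7)(4/7)(3/7) = 0.13994; P(data | bowl E) = (3/8)(3/8)(5/8) = 0.087891.
Weighting by the prior gives 2/13 · 0.125 = 0.019231, 3/13 · 0.13443 = 0.031022, 1/13 · 0.14648 = 0.011268, 4/13 · 0.13994 = 0.043059, 3/13 · 0.087891 = 0.020282; with total 0.12486.
By Bayes' rule, P(bowl A | data) = (0.019231) / (0.12486) = 0.15402.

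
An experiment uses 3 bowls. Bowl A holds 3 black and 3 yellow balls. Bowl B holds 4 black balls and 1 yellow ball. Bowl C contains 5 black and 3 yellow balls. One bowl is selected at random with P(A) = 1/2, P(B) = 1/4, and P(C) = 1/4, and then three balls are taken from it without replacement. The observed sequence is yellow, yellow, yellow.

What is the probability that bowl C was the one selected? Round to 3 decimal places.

0.152

For each hypothesis, P(data | H) works out to: P(data | bowl A) = (3/6)(2/5)(1/4) = 0.05; P(data | bowl B) = (1/5)(0/4) = 0; P(data | bowl C) = (3/8)(2/7)(1/6) = 0.017857.
The prior-weighted likelihoods are 1/2 · 0.05 = 0.025, 1/4 · 0 = 0, 1/4 · 0.017857 = 0.0044643; with total 0.029464.
Therefore the posterior P(bowl C | data) = (0.0044643) / (0.029464) = 0.15152.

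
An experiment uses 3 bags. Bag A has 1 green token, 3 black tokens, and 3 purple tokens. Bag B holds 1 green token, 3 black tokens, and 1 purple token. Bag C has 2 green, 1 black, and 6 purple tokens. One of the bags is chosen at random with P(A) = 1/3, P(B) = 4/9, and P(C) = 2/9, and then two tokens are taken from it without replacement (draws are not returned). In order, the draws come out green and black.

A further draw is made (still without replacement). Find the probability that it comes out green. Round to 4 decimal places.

0.0091

For each hypothesis, P(data | H) works out to: P(data | bag A) = (1/7)(3/6) = 0.071429; P(data | bag B) = (1/5)(3/4) = 0.15; P(data | bag C) = (2/9)(1/8) = 0.027778.
Weighting by the prior gives 1/3 · 0.071429 = 0.02381, 4/9 · 0.15 = 0.066667, 2/9 · 0.027778 = 0.0061728; with total 0.096649.
Dividing through by the total gives posterior P(bag A | data) = 0.24635, P(bag B | data) = 0.68978, P(bag C | data) = 0.063869.
The predictive probability is P(green next | data) = (0)(0.24635) + (0)(0.68978) + (1/7)(0.063869) = 0.0091241.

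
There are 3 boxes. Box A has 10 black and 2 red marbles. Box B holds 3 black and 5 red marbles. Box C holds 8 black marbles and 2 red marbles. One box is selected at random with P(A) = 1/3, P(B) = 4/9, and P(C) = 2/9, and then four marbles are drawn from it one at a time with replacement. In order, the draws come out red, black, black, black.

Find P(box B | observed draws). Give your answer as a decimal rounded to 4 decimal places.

0.2106

The likelihood of the observed sequence under each hypothesis: P(data | box A) = (2/12)(10/12)(10/12)(10/12) = 0.096451; P(data | box B) = (5/8)(3/8)(3/8)(3/8) = 0.032959; P(data | box C) = (2/10)(8/10)(8/10)(8/10) = 0.1024.
The prior-weighted likelihoods are 1/3 · 0.096451 = 0.03215, 4/9 · 0.032959 = 0.014648, 2/9 · 0.1024 = 0.022756; summing to 0.069554.
Hence P(box B | data) = (0.014648) / (0.069554) = 0.2106.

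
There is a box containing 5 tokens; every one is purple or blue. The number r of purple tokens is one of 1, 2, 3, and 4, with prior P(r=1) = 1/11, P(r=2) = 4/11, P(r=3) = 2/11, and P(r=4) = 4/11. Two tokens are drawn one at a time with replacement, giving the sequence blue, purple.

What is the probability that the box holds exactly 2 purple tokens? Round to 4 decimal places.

Compute the likelihood of the observed sequence for each case: P(data | r = 1) = (4/5)(1/5) = 4/25; P(data | r = 2) = (3/5)(2/5) = 6/25; P(data | r = 3) = (2/5)(3/5) = 6/25; P(data | r = 4) = (1/5)(4/5) = 4/25.
The prior-weighted likelihoods are 1/11 · 4/25 = 4/275, 4/11 · 6/25 = 24/275, 2/11 · 6/25 = 12/275, 4/11 · 4/25 = 16/275; with total 56/275.
By Bayes' rule, P(r = 2 | data) = (24/275) / (56/275) = 3/7.

0.4286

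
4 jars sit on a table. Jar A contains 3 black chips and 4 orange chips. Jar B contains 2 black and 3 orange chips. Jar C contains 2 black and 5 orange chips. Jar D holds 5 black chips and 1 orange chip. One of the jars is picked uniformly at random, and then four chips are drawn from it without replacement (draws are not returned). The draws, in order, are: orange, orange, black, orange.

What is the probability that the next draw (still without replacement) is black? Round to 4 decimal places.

For each hypothesis, P(data | H) works out to: P(data | jar A) = (4/7)(3/6)(3/5)(2/4) = 3/35; P(data | jar B) = (3/5)(2/4)(2/3)(1/2) = 1/10; P(data | jar C) = (5/7)(4/6)(2/5)(3/4) = 1/7; P(data | jar D) = (1/6)(0/5) = 0.
Multiplying each by its prior: 1/4 · 3/35 = 3/140, 1/4 · 1/10 = 1/40, 1/4 · 1/7 = 1/28, 1/4 · 0 = 0; with total 23/280.
The posterior is then P(jar A | data) = 6/23, P(jar B | data) = 7/23, P(jar C | data) = 10/23, P(jar D | data) = 0.
Averaging over the posterior, P(black next | data) = (2/3)(6/23) + (1)(7/23) + (1/3)(10/23) = 43/69.

0.6232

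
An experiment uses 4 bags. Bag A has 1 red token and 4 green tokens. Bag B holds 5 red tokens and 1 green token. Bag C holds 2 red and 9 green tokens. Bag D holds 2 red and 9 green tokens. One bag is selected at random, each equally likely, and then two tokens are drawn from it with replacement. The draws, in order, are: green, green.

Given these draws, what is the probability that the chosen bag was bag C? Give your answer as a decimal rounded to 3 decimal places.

0.334

Compute the likelihood of the observed sequence for each case: P(data | bag A) = (4/5)(4/5) = 0.64; P(data | bag B) = (1/6)(1/6) = 0.027778; P(data | bag C) = (9/11)(9/11) = 0.66942; P(data | bag D) = (9/11)(9/11) = 0.66942.
Multiplying each by its prior: 1/4 · 0.64 = 0.16, 1/4 · 0.027778 = 0.0069444, 1/4 · 0.66942 = 0.16736, 1/4 · 0.66942 = 0.16736; with total 0.50166.
So P(bag C | data) = (0.16736) / (0.50166) = 0.33361.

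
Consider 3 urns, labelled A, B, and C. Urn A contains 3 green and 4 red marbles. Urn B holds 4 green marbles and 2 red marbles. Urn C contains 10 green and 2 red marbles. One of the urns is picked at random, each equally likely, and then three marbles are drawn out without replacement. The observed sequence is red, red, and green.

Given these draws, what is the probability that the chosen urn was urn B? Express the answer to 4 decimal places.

0.2632

Compute the likelihood of the observed sequence for each case: P(data | urn A) = (4/7)(3/6)(3/5) = 6/35; P(data | urn B) = (2/6)(1/5)(4/4) = 1/15; P(data | urn C) = (2/12)(1/11)(10/10) = 1/66.
Multiplying each by its prior: 1/3 · 6/35 = 2/35, 1/3 · 1/15 = 1/45, 1/3 · 1/66 = 1/198; with total 13/154.
By Bayes' rule, P(urn B | data) = (1/45) / (13/154) = 154/585.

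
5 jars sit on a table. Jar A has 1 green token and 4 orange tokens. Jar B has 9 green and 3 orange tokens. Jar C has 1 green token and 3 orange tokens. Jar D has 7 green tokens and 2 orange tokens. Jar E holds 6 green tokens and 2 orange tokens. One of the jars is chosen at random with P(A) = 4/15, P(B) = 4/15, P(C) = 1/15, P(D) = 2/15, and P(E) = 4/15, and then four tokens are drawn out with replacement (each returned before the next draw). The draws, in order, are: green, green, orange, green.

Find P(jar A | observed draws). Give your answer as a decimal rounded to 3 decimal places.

For each hypothesis, P(data | H) works out to: P(data | jar A) = (1/5)(1/5)(4/5)(1/5) = 0.0064; P(data | jar B) = (9/12)(9/12)(3/12)(9/12) = 0.10547; P(data | jar C) = (1/4)(1/4)(3/4)(1/4) = 0.011719; P(data | jar D) = (7/9)(7/9)(2/9)(7/9) = 0.10456; P(data | jar E) = (6/8)(6/8)(2/8)(6/8) = 0.10547.
The prior-weighted likelihoods are 4/15 · 0.0064 = 0.0017067, 4/15 · 0.10547 = 0.028125, 1/15 · 0.011719 = 0.00078125, 2/15 · 0.10456 = 0.013941, 4/15 · 0.10547 = 0.028125; with total 0.072679.
Hence P(jar A | data) = (0.0017067) / (0.072679) = 0.023482.

0.023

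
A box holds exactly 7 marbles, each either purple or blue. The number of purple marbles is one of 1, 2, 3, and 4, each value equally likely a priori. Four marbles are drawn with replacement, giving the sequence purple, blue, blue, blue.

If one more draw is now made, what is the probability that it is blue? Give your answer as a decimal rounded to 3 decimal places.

Compute the likelihood of the observed sequence for each case: P(data | r = 1) = (1/7)(6/7)(6/7)(6/7) = 0.089963; P(data | r = 2) = (2/7)(5/7)(5/7)(5/7) = 0.10412; P(data | r = 3) = (3/7)(4/7)(4/7)(4/7) = 0.079967; P(data | r = 4) = (4/7)(3/7)(3/7)(3/7) = 0.044981.
Weighting by the prior gives 1/4 · 0.089963 = 0.022491, 1/4 · 0.10412 = 0.026031, 1/4 · 0.079967 = 0.019992, 1/4 · 0.044981 = 0.011245; with total 0.079758.
The posterior is then P(r = 1 | data) = 0.28198, P(r = 2 | data) = 0.32637, P(r = 3 | data) = 0.25065, P(r = 4 | data) = 0.14099.
Averaging over the posterior, P(blue next | data) = (6/7)(0.28198) + (5/7)(0.32637) + (4/7)(0.25065) + (3/7)(0.14099) = 0.67848.

0.678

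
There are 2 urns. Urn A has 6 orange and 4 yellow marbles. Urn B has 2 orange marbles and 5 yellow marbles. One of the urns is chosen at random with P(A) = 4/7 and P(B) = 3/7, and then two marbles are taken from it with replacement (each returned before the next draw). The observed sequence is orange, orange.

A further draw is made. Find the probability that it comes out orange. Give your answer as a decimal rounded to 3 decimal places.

The likelihood of the observed sequence under each hypothesis: P(data | urn A) = (6/10)(6/10) = 0.36; P(data | urn B) = (2/7)(2/7) = 0.081633.
Multiplying each by its prior: 4/7 · 0.36 = 0.20571, 3/7 · 0.081633 = 0.034985; these sum to 0.2407.
Dividing through by the total gives posterior P(urn A | data) = 0.85465, P(urn B | data) = 0.14535.
The predictive probability is P(orange next | data) = (3/5)(0.85465) + (2/7)(0.14535) = 0.55432.

0.554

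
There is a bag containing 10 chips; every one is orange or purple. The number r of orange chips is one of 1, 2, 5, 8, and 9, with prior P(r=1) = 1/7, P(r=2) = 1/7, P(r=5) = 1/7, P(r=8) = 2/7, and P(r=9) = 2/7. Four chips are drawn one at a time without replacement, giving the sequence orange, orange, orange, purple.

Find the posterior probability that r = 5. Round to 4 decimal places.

For each hypothesis, P(data | H) works out to: P(data | r = 1) = (1/10)(0/9) = 0; P(data | r = 2) = (2/10)(1/9)(0/8) = 0; P(data | r = 5) = (5/10)(4/9)(3/8)(5/7) = 0.059524; P(data | r = 8) = (8/10)(7/9)(6/8)(2/7) = 0.13333; P(data | r = 9) = (9/10)(8/9)(7/8)(1/7) = 0.1.
Weighting by the prior gives 1/7 · 0 = 0, 1/7 · 0 = 0, 1/7 · 0.059524 = 0.0085034, 2/7 · 0.13333 = 0.038095, 2/7 · 0.1 = 0.028571; summing to 0.07517.
So P(r = 5 | data) = (0.0085034) / (0.07517) = 0.11312.

0.1131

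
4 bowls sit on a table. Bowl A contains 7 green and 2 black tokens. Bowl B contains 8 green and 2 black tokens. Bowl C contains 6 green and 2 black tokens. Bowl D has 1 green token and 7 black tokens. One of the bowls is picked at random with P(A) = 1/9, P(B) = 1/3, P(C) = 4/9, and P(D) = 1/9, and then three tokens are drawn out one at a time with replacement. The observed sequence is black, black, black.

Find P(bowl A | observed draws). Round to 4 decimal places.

For each hypothesis, P(data | H) works out to: P(data | bowl A) = (2/9)(2/9)(2/9) = 0.010974; P(data | bowl B) = (2/10)(2/10)(2/10) = 0.008; P(data | bowl C) = (2/8)(2/8)(2/8) = 0.015625; P(data | bowl D) = (7/8)(7/8)(7/8) = 0.66992.
Multiplying each by its prior: 1/9 · 0.010974 = 0.0012193, 1/3 · 0.008 = 0.0026667, 4/9 · 0.015625 = 0.0069444, 1/9 · 0.66992 = 0.074436; these sum to 0.085266.
By Bayes' rule, P(bowl A | data) = (0.0012193) / (0.085266) = 0.0143.

0.0143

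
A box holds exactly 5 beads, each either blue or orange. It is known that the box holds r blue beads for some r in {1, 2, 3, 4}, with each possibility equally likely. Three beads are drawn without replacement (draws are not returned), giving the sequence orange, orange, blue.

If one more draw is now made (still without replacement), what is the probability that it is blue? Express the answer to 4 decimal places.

Compute the likelihood of the observed sequence for each case: P(data | r = 1) = (4/5)(3/4)(1/3) = 1/5; P(data | r = 2) = (3/5)(2/4)(2/3) = 1/5; P(data | r = 3) = (2/5)(1/4)(3/3) = 1/10; P(data | r = 4) = (1/5)(0/4) = 0.
Multiplying each by its prior: 1/4 · 1/5 = 1/20, 1/4 · 1/5 = 1/20, 1/4 · 1/10 = 1/40, 1/4 · 0 = 0; these sum to 1/8.
Dividing through by the total gives posterior P(r = 1 | data) = 2/5, P(r = 2 | data) = 2/5, P(r = 3 | data) = 1/5, P(r = 4 | data) = 0.
So P(blue next | data) = Σ P(blue next | H) P(H | data) = (0)(2/5) + (1/2)(2/5) + (1)(1/5) = 2/5.

0.4000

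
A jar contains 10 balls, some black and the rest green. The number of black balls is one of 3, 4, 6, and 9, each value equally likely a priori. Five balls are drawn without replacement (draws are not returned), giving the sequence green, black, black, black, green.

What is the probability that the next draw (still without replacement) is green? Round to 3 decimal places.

The likelihood of the observed sequence under each hypothesis: P(data | r = 3) = (7/10)(3/9)(2/8)(1/7)(6/6) = 0.0083333; P(data | r = 4) = (6/10)(4/9)(3/8)(2/7)(5/6) = 0.02381; P(data | r = 6) = (4/10)(6/9)(5/8)(4/7)(3/6) = 0.047619; P(data | r = 9) = (1/10)(9/9)(8/8)(7/7)(0/6) = 0.
Weighting by the prior gives 1/4 · 0.0083333 = 0.0020833, 1/4 · 0.02381 = 0.0059524, 1/4 · 0.047619 = 0.011905, 1/4 · 0 = 0; with total 0.01994.
The posterior is then P(r = 3 | data) = 0.10448, P(r = 4 | data) = 0.29851, P(r = 6 | data) = 0.59701, P(r = 9 | data) = 0.
So P(green next | data) = Σ P(green next | H) P(H | data) = (1)(0.10448) + (4/5)(0.29851) + (2/5)(0.59701) = 0.58209.

0.582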